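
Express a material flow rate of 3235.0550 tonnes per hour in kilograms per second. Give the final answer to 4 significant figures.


m_dot = 3235.0550 * 1000 / 3600
m_dot = 898.6 kg/s


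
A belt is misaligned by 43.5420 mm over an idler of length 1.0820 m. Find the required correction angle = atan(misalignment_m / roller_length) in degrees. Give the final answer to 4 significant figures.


misalign_m = 43.5420 / 1000 = 0.043542 m
angle = atan(0.043542 / 1.0820)
angle = 2.304 deg


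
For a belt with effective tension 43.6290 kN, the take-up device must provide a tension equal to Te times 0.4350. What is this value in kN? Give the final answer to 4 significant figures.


T_tu = 43.6290 * 0.4350
T_tu = 18.98 kN


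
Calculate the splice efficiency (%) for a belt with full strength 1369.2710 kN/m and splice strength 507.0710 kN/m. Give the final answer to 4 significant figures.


Eff = 507.0710 / 1369.2710 * 100
Eff = 37.03 %


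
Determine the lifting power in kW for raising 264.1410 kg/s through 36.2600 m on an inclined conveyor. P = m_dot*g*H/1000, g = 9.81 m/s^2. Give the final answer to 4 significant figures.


P = 264.1410 * 9.81 * 36.2600 / 1000
P = 93.96 kW


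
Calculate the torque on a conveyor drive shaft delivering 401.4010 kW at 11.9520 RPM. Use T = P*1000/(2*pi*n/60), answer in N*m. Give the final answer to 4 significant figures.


omega = 2*pi*11.9520/60 = 1.25161 rad/s
T = 401.4010*1000 / 1.25161
T = 320700 N*m


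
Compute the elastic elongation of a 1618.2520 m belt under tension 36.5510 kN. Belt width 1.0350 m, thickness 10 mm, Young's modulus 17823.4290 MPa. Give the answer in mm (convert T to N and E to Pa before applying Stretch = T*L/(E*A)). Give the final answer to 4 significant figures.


A = 1.0350 * 0.01 = 0.01035 m^2
Stretch = 36.5510*1000 * 1618.2520 / (17823.4290e6 * 0.01035) * 1000
Stretch = 320.6 mm


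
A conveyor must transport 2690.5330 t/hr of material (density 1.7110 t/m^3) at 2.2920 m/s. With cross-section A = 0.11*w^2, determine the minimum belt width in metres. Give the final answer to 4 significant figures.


A_req = 2690.5330 / (2.2920 * 1.7110 * 3600) = 0.190577 m^2
w = sqrt(0.190577 / 0.11)
w = 1.316 m


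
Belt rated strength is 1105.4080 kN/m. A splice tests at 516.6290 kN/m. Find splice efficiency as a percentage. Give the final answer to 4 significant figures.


Eff = 516.6290 / 1105.4080 * 100
Eff = 46.74 %


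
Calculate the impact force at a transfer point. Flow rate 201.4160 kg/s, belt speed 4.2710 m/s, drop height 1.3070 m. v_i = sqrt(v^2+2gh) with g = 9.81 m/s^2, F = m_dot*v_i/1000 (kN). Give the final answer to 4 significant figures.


v_i = sqrt(4.2710^2 + 2*9.81*1.3070) = 6.62456 m/s
F = 201.4160 * 6.62456 / 1000
F = 1.334 kN


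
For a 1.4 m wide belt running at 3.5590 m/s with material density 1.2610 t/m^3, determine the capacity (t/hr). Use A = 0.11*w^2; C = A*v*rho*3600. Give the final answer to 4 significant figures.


A = 0.11 * 1.4^2 = 0.2156 m^2
C = 0.2156 * 3.5590 * 1.2610 * 3600
C = 3483 t/hr


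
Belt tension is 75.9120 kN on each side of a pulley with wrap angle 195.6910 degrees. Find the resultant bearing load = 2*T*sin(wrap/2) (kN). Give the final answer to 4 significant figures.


F = 2 * 75.9120 * sin(195.6910/2 deg)
F = 150.4 kN


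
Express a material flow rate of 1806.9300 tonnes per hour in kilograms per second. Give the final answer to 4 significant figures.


m_dot = 1806.9300 * 1000 / 3600
m_dot = 501.9 kg/s


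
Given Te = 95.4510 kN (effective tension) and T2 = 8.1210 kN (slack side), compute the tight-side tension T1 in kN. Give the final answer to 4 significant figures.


T1 = Te + T2 = 95.4510 + 8.1210
T1 = 103.6 kN


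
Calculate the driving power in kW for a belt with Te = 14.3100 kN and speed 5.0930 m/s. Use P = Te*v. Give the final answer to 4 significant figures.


P = Te * v = 14.3100 * 5.0930
P = 72.88 kW


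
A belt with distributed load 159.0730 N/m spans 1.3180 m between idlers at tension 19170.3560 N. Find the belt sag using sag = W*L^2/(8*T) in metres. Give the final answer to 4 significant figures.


sag = 159.0730 * 1.3180^2 / (8 * 19170.3560)
sag = 0.001802 m


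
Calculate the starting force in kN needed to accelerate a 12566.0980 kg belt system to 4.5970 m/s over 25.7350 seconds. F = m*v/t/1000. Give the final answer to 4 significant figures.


F = 12566.0980 * 4.5970 / 25.7350 / 1000
F = 2.245 kN


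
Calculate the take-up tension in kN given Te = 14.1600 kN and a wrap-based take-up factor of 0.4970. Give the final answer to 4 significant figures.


T_tu = 14.1600 * 0.4970
T_tu = 7.038 kN


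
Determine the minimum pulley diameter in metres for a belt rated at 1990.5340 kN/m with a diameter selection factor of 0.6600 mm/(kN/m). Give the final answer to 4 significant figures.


D = 1990.5340 * 0.6600 / 1000
D = 1.314 m


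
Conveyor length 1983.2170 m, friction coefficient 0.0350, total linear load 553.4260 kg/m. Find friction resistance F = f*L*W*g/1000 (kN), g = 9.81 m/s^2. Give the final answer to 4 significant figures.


F = 0.0350 * 1983.2170 * 553.4260 * 9.81 / 1000
F = 376.8 kN


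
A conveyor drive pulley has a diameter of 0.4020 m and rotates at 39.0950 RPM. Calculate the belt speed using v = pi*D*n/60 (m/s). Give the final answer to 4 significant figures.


v = pi * 0.4020 * 39.0950 / 60
v = 0.8229 m/s


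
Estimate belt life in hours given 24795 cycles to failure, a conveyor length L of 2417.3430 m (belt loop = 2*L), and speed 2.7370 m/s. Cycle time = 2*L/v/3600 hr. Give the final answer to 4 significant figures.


cycle_time = 2 * 2417.3430 / 2.7370 / 3600 = 0.490672 hr
life = 24795 * 0.490672 = 12170 hours


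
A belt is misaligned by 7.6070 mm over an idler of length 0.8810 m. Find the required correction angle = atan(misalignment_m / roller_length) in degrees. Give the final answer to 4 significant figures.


misalign_m = 7.6070 / 1000 = 0.007607 m
angle = atan(0.007607 / 0.8810)
angle = 0.4947 deg


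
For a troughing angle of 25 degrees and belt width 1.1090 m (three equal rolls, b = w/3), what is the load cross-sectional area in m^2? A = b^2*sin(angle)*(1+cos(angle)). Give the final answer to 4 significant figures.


b = 1.1090/3 = 0.369667 m
A = 0.369667^2 * sin(25 deg) * (1 + cos(25 deg))
A = 0.1101 m^2


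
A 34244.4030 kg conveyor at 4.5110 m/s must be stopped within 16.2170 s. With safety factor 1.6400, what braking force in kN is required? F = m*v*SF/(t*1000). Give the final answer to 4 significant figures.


F = 34244.4030 * 4.5110 / 16.2170 * 1.6400 / 1000
F = 15.62 kN


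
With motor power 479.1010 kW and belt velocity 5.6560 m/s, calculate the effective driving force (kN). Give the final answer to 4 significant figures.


Te = P / v = 479.1010 / 5.6560
Te = 84.71 kN


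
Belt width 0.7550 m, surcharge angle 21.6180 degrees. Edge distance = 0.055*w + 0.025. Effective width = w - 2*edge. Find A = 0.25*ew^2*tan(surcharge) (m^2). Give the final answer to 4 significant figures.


edge = 0.055*0.7550 + 0.025 = 0.066525 m
ew = 0.7550 - 2*0.066525 = 0.62195 m
A = 0.25 * 0.62195^2 * tan(21.6180 deg)
A = 0.03832 m^2


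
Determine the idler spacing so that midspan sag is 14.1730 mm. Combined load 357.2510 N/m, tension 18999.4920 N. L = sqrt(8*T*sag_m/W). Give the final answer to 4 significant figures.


sag = 14.1730/1000 = 0.014173 m
L = sqrt(8 * 18999.4920 * 0.014173 / 357.2510)
L = 2.456 m


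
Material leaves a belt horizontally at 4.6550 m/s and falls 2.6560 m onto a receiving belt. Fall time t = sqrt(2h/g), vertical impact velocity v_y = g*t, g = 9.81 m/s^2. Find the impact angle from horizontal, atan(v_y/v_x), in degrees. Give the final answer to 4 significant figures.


t = sqrt(2*2.6560/9.81) = 0.735859 s
v_y = 9.81 * 0.735859 = 7.21878 m/s
angle = atan(7.21878 / 4.6550) = 57.18 deg


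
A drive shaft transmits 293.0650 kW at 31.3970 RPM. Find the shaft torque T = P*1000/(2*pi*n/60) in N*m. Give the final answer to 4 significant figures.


omega = 2*pi*31.3970/60 = 3.28789 rad/s
T = 293.0650*1000 / 3.28789
T = 89130 N*m


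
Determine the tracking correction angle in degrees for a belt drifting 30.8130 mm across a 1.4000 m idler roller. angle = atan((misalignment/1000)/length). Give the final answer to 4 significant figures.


misalign_m = 30.8130 / 1000 = 0.030813 m
angle = atan(0.030813 / 1.4000)
angle = 1.261 deg


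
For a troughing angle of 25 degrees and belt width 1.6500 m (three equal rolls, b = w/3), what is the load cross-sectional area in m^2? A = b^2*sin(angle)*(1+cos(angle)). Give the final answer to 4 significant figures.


b = 1.6500/3 = 0.55 m
A = 0.55^2 * sin(25 deg) * (1 + cos(25 deg))
A = 0.2437 m^2


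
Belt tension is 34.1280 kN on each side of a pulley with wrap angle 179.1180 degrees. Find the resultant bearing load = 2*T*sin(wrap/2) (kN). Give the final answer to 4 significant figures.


F = 2 * 34.1280 * sin(179.1180/2 deg)
F = 68.25 kN


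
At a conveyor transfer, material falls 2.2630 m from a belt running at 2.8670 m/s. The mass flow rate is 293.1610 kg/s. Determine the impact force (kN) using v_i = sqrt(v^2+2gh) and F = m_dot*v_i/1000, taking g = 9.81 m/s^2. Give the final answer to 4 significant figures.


v_i = sqrt(2.8670^2 + 2*9.81*2.2630) = 7.25395 m/s
F = 293.1610 * 7.25395 / 1000
F = 2.127 kN


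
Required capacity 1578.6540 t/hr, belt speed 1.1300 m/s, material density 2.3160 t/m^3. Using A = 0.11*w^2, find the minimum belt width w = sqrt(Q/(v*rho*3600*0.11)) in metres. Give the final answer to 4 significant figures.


A_req = 1578.6540 / (1.1300 * 2.3160 * 3600) = 0.167559 m^2
w = sqrt(0.167559 / 0.11)
w = 1.234 m


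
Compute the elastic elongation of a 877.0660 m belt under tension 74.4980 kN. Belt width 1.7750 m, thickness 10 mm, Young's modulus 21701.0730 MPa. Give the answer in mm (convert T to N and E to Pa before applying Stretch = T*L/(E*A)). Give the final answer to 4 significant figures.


A = 1.7750 * 0.01 = 0.01775 m^2
Stretch = 74.4980*1000 * 877.0660 / (21701.0730e6 * 0.01775) * 1000
Stretch = 169.6 mm


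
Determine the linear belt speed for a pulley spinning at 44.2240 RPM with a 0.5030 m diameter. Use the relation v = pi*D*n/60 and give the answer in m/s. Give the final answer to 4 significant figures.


v = pi * 0.5030 * 44.2240 / 60
v = 1.165 m/s


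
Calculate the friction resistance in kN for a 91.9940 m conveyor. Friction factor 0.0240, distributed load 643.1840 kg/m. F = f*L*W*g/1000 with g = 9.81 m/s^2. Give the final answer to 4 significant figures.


F = 0.0240 * 91.9940 * 643.1840 * 9.81 / 1000
F = 13.93 kN


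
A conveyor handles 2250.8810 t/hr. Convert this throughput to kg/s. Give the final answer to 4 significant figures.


m_dot = 2250.8810 * 1000 / 3600
m_dot = 625.2 kg/s


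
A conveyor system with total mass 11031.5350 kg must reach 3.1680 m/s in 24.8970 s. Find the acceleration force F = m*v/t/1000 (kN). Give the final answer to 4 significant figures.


F = 11031.5350 * 3.1680 / 24.8970 / 1000
F = 1.404 kN


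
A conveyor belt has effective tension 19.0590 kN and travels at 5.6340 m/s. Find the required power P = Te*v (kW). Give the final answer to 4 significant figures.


P = Te * v = 19.0590 * 5.6340
P = 107.4 kW


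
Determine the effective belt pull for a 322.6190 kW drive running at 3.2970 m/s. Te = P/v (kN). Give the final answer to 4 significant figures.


Te = P / v = 322.6190 / 3.2970
Te = 97.85 kN


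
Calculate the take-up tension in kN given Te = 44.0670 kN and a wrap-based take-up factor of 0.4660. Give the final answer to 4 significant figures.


T_tu = 44.0670 * 0.4660
T_tu = 20.54 kN


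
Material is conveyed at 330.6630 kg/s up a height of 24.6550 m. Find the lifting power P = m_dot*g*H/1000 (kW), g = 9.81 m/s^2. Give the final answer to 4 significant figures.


P = 330.6630 * 9.81 * 24.6550 / 1000
P = 79.98 kW


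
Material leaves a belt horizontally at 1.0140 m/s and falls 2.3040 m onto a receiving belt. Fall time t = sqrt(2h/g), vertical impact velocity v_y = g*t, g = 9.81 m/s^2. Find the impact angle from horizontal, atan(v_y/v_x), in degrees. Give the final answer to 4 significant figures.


t = sqrt(2*2.3040/9.81) = 0.685365 s
v_y = 9.81 * 0.685365 = 6.72343 m/s
angle = atan(6.72343 / 1.0140) = 81.42 deg


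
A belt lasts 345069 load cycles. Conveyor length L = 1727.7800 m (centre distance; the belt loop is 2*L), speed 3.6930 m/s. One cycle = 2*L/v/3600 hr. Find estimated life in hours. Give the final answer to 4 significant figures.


cycle_time = 2 * 1727.7800 / 3.6930 / 3600 = 0.259918 hr
life = 345069 * 0.259918 = 89690 hours


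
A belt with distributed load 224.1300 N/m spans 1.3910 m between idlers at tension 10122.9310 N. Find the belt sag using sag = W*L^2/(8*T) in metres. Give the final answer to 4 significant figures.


sag = 224.1300 * 1.3910^2 / (8 * 10122.9310)
sag = 0.005355 m


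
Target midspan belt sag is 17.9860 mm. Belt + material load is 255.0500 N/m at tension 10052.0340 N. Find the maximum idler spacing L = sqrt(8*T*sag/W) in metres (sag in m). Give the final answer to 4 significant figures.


sag = 17.9860/1000 = 0.017986 m
L = sqrt(8 * 10052.0340 * 0.017986 / 255.0500)
L = 2.381 m


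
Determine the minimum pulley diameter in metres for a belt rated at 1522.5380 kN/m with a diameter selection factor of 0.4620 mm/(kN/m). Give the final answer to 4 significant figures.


D = 1522.5380 * 0.4620 / 1000
D = 0.7034 m


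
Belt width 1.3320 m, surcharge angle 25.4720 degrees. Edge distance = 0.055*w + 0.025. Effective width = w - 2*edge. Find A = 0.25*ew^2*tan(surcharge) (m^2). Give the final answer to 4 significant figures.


edge = 0.055*1.3320 + 0.025 = 0.09826 m
ew = 1.3320 - 2*0.09826 = 1.13548 m
A = 0.25 * 1.13548^2 * tan(25.4720 deg)
A = 0.1535 m^2


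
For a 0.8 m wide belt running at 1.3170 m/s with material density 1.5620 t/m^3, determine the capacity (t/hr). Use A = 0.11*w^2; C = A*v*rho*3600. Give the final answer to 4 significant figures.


A = 0.11 * 0.8^2 = 0.0704 m^2
C = 0.0704 * 1.3170 * 1.5620 * 3600
C = 521.4 t/hr


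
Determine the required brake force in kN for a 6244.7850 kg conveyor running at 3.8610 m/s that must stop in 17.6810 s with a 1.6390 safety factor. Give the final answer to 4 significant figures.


F = 6244.7850 * 3.8610 / 17.6810 * 1.6390 / 1000
F = 2.235 kN


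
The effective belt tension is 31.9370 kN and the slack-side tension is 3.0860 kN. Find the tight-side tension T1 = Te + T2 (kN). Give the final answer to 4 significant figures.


T1 = Te + T2 = 31.9370 + 3.0860
T1 = 35.02 kN


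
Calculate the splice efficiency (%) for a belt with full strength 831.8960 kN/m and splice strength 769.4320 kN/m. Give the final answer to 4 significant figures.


Eff = 769.4320 / 831.8960 * 100
Eff = 92.49 %


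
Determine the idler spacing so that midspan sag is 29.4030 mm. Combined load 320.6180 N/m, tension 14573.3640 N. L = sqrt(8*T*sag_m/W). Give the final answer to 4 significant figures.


sag = 29.4030/1000 = 0.029403 m
L = sqrt(8 * 14573.3640 * 0.029403 / 320.6180)
L = 3.270 m


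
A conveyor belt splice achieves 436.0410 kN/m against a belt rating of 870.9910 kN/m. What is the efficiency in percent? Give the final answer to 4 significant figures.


Eff = 436.0410 / 870.9910 * 100
Eff = 50.06 %


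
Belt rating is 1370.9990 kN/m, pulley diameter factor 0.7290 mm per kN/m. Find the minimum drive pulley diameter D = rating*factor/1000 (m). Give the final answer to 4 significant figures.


D = 1370.9990 * 0.7290 / 1000
D = 0.9995 m


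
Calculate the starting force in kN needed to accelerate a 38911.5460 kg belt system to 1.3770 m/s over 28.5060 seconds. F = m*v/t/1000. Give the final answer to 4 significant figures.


F = 38911.5460 * 1.3770 / 28.5060 / 1000
F = 1.880 kN


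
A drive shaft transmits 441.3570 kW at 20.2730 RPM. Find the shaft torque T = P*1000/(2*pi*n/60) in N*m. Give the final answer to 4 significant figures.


omega = 2*pi*20.2730/60 = 2.12298 rad/s
T = 441.3570*1000 / 2.12298
T = 207900 N*m


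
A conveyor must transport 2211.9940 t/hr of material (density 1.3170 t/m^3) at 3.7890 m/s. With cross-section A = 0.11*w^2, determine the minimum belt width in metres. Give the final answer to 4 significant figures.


A_req = 2211.9940 / (3.7890 * 1.3170 * 3600) = 0.123132 m^2
w = sqrt(0.123132 / 0.11)
w = 1.058 m


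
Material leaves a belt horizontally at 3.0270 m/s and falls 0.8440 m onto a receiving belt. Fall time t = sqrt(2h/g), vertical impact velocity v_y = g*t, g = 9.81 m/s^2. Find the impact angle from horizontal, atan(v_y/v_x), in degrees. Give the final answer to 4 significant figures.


t = sqrt(2*0.8440/9.81) = 0.414812 s
v_y = 9.81 * 0.414812 = 4.06931 m/s
angle = atan(4.06931 / 3.0270) = 53.36 deg


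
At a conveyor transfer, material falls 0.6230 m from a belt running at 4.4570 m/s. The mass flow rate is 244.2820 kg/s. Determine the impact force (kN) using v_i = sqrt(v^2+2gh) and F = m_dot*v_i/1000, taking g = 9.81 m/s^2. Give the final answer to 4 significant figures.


v_i = sqrt(4.4570^2 + 2*9.81*0.6230) = 5.66464 m/s
F = 244.2820 * 5.66464 / 1000
F = 1.384 kN


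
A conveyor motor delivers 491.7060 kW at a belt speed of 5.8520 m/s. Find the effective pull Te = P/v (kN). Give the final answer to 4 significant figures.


Te = P / v = 491.7060 / 5.8520
Te = 84.02 kN


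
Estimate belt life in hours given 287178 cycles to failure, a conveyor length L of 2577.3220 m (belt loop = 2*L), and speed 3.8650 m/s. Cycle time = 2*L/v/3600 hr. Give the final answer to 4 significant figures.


cycle_time = 2 * 2577.3220 / 3.8650 / 3600 = 0.370465 hr
life = 287178 * 0.370465 = 106400 hours


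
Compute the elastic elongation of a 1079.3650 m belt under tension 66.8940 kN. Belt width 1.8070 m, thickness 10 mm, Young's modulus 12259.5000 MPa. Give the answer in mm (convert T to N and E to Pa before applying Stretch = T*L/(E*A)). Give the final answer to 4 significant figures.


A = 1.8070 * 0.01 = 0.01807 m^2
Stretch = 66.8940*1000 * 1079.3650 / (12259.5000e6 * 0.01807) * 1000
Stretch = 325.9 mm


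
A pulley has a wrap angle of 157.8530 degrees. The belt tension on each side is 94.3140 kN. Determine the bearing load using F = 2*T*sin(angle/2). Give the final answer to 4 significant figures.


F = 2 * 94.3140 * sin(157.8530/2 deg)
F = 185.1 kN


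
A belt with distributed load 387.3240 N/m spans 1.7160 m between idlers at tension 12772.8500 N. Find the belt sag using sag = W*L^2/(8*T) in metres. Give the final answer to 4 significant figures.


sag = 387.3240 * 1.7160^2 / (8 * 12772.8500)
sag = 0.01116 m


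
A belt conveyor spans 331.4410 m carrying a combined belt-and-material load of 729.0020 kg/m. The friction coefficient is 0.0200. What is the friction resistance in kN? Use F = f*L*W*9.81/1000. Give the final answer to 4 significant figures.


F = 0.0200 * 331.4410 * 729.0020 * 9.81 / 1000
F = 47.41 kN


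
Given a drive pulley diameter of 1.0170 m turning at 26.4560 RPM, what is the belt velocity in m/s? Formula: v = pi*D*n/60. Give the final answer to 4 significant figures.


v = pi * 1.0170 * 26.4560 / 60
v = 1.409 m/s


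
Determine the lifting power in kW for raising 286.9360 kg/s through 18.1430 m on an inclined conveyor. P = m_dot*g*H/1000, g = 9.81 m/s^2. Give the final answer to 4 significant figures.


P = 286.9360 * 9.81 * 18.1430 / 1000
P = 51.07 kW


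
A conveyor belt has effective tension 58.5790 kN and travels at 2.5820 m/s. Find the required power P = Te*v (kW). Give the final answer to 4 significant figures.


P = Te * v = 58.5790 * 2.5820
P = 151.3 kW


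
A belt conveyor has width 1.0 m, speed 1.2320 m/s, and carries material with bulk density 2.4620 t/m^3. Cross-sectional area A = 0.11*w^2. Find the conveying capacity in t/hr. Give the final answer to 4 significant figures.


A = 0.11 * 1.0^2 = 0.11 m^2
C = 0.11 * 1.2320 * 2.4620 * 3600
C = 1201 t/hr


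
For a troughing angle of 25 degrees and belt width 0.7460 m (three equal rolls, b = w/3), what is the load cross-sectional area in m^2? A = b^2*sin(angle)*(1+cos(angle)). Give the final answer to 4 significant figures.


b = 0.7460/3 = 0.248667 m
A = 0.248667^2 * sin(25 deg) * (1 + cos(25 deg))
A = 0.04982 m^2


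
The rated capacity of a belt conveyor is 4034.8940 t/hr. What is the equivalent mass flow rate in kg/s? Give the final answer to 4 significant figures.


m_dot = 4034.8940 * 1000 / 3600
m_dot = 1121 kg/s


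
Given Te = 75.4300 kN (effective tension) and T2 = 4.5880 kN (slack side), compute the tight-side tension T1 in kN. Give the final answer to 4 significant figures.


T1 = Te + T2 = 75.4300 + 4.5880
T1 = 80.02 kN


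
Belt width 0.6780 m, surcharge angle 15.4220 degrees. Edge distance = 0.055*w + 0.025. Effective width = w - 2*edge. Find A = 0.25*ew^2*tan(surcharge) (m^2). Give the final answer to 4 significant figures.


edge = 0.055*0.6780 + 0.025 = 0.06229 m
ew = 0.6780 - 2*0.06229 = 0.55342 m
A = 0.25 * 0.55342^2 * tan(15.4220 deg)
A = 0.02112 m^2


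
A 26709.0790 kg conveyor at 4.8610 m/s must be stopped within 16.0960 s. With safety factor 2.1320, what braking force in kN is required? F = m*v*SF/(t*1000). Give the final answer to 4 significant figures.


F = 26709.0790 * 4.8610 / 16.0960 * 2.1320 / 1000
F = 17.20 kN


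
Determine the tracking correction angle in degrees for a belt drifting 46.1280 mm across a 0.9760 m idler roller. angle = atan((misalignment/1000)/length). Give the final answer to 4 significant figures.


misalign_m = 46.1280 / 1000 = 0.046128 m
angle = atan(0.046128 / 0.9760)
angle = 2.706 deg


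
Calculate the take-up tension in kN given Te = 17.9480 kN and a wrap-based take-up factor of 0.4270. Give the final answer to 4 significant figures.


T_tu = 17.9480 * 0.4270
T_tu = 7.664 kN


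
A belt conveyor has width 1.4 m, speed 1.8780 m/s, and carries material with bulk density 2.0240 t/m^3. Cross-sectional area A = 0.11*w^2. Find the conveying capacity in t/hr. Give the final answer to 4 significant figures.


A = 0.11 * 1.4^2 = 0.2156 m^2
C = 0.2156 * 1.8780 * 2.0240 * 3600
C = 2950 t/hr


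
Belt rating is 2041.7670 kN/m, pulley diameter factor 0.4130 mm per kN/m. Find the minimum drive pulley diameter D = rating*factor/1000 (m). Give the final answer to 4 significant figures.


D = 2041.7670 * 0.4130 / 1000
D = 0.8432 m


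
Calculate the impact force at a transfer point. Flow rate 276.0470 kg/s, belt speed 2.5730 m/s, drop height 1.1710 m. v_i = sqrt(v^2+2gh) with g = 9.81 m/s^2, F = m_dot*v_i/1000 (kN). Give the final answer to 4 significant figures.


v_i = sqrt(2.5730^2 + 2*9.81*1.1710) = 5.44016 m/s
F = 276.0470 * 5.44016 / 1000
F = 1.502 kN


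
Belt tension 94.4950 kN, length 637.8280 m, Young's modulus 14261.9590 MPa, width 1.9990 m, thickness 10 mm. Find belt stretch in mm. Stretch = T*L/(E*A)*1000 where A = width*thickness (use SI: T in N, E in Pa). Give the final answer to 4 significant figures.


A = 1.9990 * 0.01 = 0.01999 m^2
Stretch = 94.4950*1000 * 637.8280 / (14261.9590e6 * 0.01999) * 1000
Stretch = 211.4 mm


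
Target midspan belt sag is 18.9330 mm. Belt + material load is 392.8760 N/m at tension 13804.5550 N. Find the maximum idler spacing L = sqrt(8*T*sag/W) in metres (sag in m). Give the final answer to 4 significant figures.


sag = 18.9330/1000 = 0.018933 m
L = sqrt(8 * 13804.5550 * 0.018933 / 392.8760)
L = 2.307 m


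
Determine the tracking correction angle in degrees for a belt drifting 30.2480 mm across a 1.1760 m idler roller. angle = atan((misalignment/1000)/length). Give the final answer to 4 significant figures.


misalign_m = 30.2480 / 1000 = 0.030248 m
angle = atan(0.030248 / 1.1760)
angle = 1.473 deg


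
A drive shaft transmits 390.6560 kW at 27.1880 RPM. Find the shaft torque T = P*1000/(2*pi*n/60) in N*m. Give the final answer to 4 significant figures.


omega = 2*pi*27.1880/60 = 2.84712 rad/s
T = 390.6560*1000 / 2.84712
T = 137200 N*m


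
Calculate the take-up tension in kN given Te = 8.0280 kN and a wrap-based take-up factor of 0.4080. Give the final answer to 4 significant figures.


T_tu = 8.0280 * 0.4080
T_tu = 3.275 kN


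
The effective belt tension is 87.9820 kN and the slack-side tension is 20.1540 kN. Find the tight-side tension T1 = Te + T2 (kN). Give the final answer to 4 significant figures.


T1 = Te + T2 = 87.9820 + 20.1540
T1 = 108.1 kN


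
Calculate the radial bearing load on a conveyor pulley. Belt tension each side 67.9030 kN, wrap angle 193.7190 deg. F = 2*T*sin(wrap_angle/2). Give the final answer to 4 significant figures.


F = 2 * 67.9030 * sin(193.7190/2 deg)
F = 134.8 kN


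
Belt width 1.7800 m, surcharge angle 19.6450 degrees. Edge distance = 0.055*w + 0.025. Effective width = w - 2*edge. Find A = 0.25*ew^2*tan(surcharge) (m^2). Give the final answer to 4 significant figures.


edge = 0.055*1.7800 + 0.025 = 0.1229 m
ew = 1.7800 - 2*0.1229 = 1.5342 m
A = 0.25 * 1.5342^2 * tan(19.6450 deg)
A = 0.2101 m^2


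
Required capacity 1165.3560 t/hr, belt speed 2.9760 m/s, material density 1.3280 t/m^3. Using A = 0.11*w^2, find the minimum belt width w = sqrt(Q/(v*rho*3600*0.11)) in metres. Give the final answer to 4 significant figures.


A_req = 1165.3560 / (2.9760 * 1.3280 * 3600) = 0.0819078 m^2
w = sqrt(0.0819078 / 0.11)
w = 0.8629 m


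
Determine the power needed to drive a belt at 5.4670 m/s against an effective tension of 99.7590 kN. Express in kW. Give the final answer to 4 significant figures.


P = Te * v = 99.7590 * 5.4670
P = 545.4 kW


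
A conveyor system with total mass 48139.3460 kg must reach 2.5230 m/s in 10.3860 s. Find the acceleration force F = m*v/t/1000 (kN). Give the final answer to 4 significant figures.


F = 48139.3460 * 2.5230 / 10.3860 / 1000
F = 11.69 kN


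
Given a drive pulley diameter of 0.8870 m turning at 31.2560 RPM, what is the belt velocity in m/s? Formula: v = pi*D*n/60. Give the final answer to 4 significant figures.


v = pi * 0.8870 * 31.2560 / 60
v = 1.452 m/s


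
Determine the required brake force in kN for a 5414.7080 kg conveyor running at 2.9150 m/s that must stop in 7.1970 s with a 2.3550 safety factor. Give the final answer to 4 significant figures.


F = 5414.7080 * 2.9150 / 7.1970 * 2.3550 / 1000
F = 5.165 kN


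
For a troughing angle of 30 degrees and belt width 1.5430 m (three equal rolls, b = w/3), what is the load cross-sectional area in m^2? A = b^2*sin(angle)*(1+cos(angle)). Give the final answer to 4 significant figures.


b = 1.5430/3 = 0.514333 m
A = 0.514333^2 * sin(30 deg) * (1 + cos(30 deg))
A = 0.2468 m^2


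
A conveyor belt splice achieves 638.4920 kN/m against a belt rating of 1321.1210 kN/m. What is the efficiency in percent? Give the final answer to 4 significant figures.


Eff = 638.4920 / 1321.1210 * 100
Eff = 48.33 %


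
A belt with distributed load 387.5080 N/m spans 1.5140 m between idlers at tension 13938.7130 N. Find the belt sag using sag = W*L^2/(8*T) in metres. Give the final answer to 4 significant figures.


sag = 387.5080 * 1.5140^2 / (8 * 13938.7130)
sag = 0.007966 m


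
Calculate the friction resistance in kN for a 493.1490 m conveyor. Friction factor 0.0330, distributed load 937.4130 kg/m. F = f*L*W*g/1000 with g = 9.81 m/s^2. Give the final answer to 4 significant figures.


F = 0.0330 * 493.1490 * 937.4130 * 9.81 / 1000
F = 149.7 kN


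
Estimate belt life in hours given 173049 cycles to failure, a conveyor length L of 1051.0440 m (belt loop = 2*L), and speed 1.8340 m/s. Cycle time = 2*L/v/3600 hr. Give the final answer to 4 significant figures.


cycle_time = 2 * 1051.0440 / 1.8340 / 3600 = 0.318382 hr
life = 173049 * 0.318382 = 55100 hours


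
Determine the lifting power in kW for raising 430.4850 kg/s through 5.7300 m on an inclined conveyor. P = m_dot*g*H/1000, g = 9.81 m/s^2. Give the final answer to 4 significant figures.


P = 430.4850 * 9.81 * 5.7300 / 1000
P = 24.20 kW


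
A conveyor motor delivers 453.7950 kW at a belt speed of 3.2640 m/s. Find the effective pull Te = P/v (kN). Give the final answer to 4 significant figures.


Te = P / v = 453.7950 / 3.2640
Te = 139.0 kN


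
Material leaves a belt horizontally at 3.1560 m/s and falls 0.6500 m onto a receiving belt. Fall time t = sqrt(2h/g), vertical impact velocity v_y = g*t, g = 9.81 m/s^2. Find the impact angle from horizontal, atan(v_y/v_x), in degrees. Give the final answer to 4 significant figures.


t = sqrt(2*0.6500/9.81) = 0.36403 s
v_y = 9.81 * 0.36403 = 3.57113 m/s
angle = atan(3.57113 / 3.1560) = 48.53 deg


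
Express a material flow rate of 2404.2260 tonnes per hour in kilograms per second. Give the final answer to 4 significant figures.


m_dot = 2404.2260 * 1000 / 3600
m_dot = 667.8 kg/s


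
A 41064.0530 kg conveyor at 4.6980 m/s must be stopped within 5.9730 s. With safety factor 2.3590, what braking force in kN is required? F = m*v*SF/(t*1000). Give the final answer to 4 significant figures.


F = 41064.0530 * 4.6980 / 5.9730 * 2.3590 / 1000
F = 76.19 kN


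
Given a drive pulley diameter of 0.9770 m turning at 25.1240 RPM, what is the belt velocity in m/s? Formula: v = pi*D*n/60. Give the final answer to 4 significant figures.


v = pi * 0.9770 * 25.1240 / 60
v = 1.285 m/s


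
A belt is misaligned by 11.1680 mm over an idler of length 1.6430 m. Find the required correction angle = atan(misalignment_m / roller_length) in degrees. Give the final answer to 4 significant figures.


misalign_m = 11.1680 / 1000 = 0.011168 m
angle = atan(0.011168 / 1.6430)
angle = 0.3895 deg


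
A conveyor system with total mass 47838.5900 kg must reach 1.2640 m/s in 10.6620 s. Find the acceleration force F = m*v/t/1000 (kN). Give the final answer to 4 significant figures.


F = 47838.5900 * 1.2640 / 10.6620 / 1000
F = 5.671 kN


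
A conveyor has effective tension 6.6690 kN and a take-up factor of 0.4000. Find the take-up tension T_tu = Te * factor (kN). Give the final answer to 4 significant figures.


T_tu = 6.6690 * 0.4000
T_tu = 2.668 kN


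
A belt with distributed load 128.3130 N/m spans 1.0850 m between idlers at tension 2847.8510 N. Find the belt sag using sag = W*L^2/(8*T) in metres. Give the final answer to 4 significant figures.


sag = 128.3130 * 1.0850^2 / (8 * 2847.8510)
sag = 0.006630 m


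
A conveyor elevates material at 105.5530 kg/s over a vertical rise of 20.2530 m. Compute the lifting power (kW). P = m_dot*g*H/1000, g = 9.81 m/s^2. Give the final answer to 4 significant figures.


P = 105.5530 * 9.81 * 20.2530 / 1000
P = 20.97 kW


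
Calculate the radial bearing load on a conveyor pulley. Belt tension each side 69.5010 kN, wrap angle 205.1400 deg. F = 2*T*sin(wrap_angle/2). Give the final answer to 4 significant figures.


F = 2 * 69.5010 * sin(205.1400/2 deg)
F = 135.7 kN


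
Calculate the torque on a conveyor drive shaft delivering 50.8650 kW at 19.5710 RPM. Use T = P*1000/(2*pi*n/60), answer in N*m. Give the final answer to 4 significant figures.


omega = 2*pi*19.5710/60 = 2.04947 rad/s
T = 50.8650*1000 / 2.04947
T = 24820 N*m


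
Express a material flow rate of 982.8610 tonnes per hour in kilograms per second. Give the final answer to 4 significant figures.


m_dot = 982.8610 * 1000 / 3600
m_dot = 273.0 kg/s


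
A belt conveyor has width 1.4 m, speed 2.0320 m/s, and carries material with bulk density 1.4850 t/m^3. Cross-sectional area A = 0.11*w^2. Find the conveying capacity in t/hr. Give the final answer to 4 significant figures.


A = 0.11 * 1.4^2 = 0.2156 m^2
C = 0.2156 * 2.0320 * 1.4850 * 3600
C = 2342 t/hr


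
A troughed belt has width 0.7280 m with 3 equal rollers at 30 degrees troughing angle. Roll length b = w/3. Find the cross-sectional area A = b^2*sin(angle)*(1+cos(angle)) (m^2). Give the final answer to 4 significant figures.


b = 0.7280/3 = 0.242667 m
A = 0.242667^2 * sin(30 deg) * (1 + cos(30 deg))
A = 0.05494 m^2


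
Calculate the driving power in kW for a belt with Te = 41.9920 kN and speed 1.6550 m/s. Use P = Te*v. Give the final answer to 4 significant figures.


P = Te * v = 41.9920 * 1.6550
P = 69.50 kW


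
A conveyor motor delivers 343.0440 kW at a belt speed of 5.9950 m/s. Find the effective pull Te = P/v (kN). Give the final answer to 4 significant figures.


Te = P / v = 343.0440 / 5.9950
Te = 57.22 kN


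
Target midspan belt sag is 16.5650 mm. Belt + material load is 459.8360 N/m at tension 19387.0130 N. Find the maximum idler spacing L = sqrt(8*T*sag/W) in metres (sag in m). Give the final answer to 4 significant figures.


sag = 16.5650/1000 = 0.016565 m
L = sqrt(8 * 19387.0130 * 0.016565 / 459.8360)
L = 2.364 m


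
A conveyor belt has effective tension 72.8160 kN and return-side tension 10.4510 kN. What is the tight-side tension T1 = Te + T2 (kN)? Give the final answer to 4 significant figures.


T1 = Te + T2 = 72.8160 + 10.4510
T1 = 83.27 kN


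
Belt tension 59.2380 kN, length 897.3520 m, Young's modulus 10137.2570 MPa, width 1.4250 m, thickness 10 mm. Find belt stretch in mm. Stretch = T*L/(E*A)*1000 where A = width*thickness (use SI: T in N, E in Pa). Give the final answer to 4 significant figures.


A = 1.4250 * 0.01 = 0.01425 m^2
Stretch = 59.2380*1000 * 897.3520 / (10137.2570e6 * 0.01425) * 1000
Stretch = 368.0 mm


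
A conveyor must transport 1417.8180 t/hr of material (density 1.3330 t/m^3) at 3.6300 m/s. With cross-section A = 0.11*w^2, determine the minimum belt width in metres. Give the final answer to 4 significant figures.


A_req = 1417.8180 / (3.6300 * 1.3330 * 3600) = 0.0813919 m^2
w = sqrt(0.0813919 / 0.11)
w = 0.8602 m


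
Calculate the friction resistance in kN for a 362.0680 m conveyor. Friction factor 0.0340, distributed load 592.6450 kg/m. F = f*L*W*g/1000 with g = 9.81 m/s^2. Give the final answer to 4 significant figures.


F = 0.0340 * 362.0680 * 592.6450 * 9.81 / 1000
F = 71.57 kN


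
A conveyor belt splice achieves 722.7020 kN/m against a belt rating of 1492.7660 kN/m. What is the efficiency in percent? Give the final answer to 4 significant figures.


Eff = 722.7020 / 1492.7660 * 100
Eff = 48.41 %


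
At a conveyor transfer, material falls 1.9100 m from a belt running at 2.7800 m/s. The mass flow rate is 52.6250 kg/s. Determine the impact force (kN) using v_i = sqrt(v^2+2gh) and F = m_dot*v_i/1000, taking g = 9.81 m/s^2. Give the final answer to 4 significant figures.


v_i = sqrt(2.7800^2 + 2*9.81*1.9100) = 6.72329 m/s
F = 52.6250 * 6.72329 / 1000
F = 0.3538 kN


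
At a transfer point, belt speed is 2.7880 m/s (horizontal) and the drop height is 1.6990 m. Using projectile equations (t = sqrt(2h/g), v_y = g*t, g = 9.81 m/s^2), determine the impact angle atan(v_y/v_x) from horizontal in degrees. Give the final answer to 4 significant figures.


t = sqrt(2*1.6990/9.81) = 0.588542 s
v_y = 9.81 * 0.588542 = 5.7736 m/s
angle = atan(5.7736 / 2.7880) = 64.22 deg


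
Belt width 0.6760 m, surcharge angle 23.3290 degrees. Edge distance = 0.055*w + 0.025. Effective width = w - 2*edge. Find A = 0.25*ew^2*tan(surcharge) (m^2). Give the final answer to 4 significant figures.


edge = 0.055*0.6760 + 0.025 = 0.06218 m
ew = 0.6760 - 2*0.06218 = 0.55164 m
A = 0.25 * 0.55164^2 * tan(23.3290 deg)
A = 0.03281 m^2


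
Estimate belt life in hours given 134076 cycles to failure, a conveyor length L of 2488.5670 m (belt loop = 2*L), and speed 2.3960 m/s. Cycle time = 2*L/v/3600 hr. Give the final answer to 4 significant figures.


cycle_time = 2 * 2488.5670 / 2.3960 / 3600 = 0.577019 hr
life = 134076 * 0.577019 = 77360 hours


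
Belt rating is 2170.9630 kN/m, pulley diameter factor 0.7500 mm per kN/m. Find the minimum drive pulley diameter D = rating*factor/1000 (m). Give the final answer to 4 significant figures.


D = 2170.9630 * 0.7500 / 1000
D = 1.628 m


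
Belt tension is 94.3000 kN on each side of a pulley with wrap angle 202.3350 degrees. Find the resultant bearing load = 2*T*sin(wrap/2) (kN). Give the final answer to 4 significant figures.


F = 2 * 94.3000 * sin(202.3350/2 deg)
F = 185.0 kN


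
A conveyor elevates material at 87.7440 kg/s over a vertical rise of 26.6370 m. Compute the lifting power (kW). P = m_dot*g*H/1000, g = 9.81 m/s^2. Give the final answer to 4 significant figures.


P = 87.7440 * 9.81 * 26.6370 / 1000
P = 22.93 kW


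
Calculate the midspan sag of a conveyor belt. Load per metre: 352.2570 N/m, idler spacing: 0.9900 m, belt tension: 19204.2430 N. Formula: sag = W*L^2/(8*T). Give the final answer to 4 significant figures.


sag = 352.2570 * 0.9900^2 / (8 * 19204.2430)
sag = 0.002247 m


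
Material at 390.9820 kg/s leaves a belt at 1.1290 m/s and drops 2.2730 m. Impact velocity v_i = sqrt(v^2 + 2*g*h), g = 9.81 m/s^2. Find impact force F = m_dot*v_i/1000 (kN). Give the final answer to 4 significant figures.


v_i = sqrt(1.1290^2 + 2*9.81*2.2730) = 6.77281 m/s
F = 390.9820 * 6.77281 / 1000
F = 2.648 kN


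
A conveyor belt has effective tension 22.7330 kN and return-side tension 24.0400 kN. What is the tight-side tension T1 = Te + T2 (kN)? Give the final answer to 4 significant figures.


T1 = Te + T2 = 22.7330 + 24.0400
T1 = 46.77 kN


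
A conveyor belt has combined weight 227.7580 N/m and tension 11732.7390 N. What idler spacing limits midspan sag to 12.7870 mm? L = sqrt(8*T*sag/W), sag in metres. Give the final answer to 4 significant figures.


sag = 12.7870/1000 = 0.012787 m
L = sqrt(8 * 11732.7390 * 0.012787 / 227.7580)
L = 2.296 m


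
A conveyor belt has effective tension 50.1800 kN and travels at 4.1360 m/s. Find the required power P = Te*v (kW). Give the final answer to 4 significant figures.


P = Te * v = 50.1800 * 4.1360
P = 207.5 kW


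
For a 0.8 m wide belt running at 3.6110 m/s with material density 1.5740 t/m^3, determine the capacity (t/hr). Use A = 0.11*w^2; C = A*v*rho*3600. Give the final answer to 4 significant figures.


A = 0.11 * 0.8^2 = 0.0704 m^2
C = 0.0704 * 3.6110 * 1.5740 * 3600
C = 1440 t/hr


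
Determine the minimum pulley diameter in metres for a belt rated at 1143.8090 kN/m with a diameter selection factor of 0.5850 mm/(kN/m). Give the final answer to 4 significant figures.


D = 1143.8090 * 0.5850 / 1000
D = 0.6691 m


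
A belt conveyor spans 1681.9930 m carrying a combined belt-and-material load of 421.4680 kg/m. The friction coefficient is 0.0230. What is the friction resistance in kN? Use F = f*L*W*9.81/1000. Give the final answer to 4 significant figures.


F = 0.0230 * 1681.9930 * 421.4680 * 9.81 / 1000
F = 160.0 kN


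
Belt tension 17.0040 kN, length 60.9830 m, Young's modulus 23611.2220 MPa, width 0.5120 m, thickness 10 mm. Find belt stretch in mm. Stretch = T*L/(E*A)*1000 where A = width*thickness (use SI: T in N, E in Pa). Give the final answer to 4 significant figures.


A = 0.5120 * 0.01 = 0.00512 m^2
Stretch = 17.0040*1000 * 60.9830 / (23611.2220e6 * 0.00512) * 1000
Stretch = 8.578 mm


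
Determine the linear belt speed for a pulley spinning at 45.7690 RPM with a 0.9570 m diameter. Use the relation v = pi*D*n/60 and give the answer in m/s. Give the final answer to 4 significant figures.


v = pi * 0.9570 * 45.7690 / 60
v = 2.293 m/s


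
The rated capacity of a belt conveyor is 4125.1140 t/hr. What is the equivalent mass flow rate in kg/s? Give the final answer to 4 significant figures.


m_dot = 4125.1140 * 1000 / 3600
m_dot = 1146 kg/s


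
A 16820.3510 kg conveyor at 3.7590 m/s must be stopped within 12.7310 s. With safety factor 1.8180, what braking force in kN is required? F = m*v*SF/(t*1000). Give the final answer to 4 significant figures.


F = 16820.3510 * 3.7590 / 12.7310 * 1.8180 / 1000
F = 9.029 kN
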